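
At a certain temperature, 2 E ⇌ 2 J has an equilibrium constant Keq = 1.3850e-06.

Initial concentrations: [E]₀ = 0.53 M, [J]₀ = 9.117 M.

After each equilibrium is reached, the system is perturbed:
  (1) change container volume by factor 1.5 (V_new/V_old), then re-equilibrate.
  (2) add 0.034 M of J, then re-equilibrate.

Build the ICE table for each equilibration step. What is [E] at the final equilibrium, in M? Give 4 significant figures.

Q₀ = 295.9 vs Keq = 1.3850e-06 ⇒ Q>K, reverse
Step 1:
                    E           J
  Initial        0.53       9.117
  Change        9.106      -9.106
  Equil         9.636     0.01134
  solve Keq expr → x = -4.553; check Q = 1.3850e-06
Then change container volume by factor 1.5 (V_new/V_old).
Step 2:
                    E           J
  Initial       6.424     0.00756
  Change            0           0
  Equil         6.424     0.00756
  solve Keq expr → x = 0; check Q = 1.3850e-06
Then add 0.034 M of J.
Step 3:
                    E           J
  Initial       6.424     0.04156
  Change      0.03396    -0.03396
  Equil         6.458      0.0076
  solve Keq expr → x = -0.01698; check Q = 1.3850e-06

[E]_eq = 6.458 M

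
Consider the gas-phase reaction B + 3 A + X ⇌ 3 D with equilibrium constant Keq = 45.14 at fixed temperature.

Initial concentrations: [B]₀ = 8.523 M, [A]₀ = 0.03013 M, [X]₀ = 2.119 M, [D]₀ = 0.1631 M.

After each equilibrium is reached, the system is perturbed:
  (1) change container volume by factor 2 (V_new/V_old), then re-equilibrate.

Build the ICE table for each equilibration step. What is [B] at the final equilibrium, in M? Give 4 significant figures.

[B]_eq = 4.261 M

Q₀ = 8.783 vs Keq = 45.14 ⇒ Q<K, forward
Step 1:
                   B          A          X          D
  I            8.523    0.03013      2.119     0.1631
  C        -0.003811   -0.01143  -0.003811    0.01143
  E            8.519     0.0187      2.115     0.1745
  solve Keq expr → x = 0.003811; check Q = 45.14
Then change container volume by factor 2 (V_new/V_old).
Step 2:
                   B          A          X          D
  I             4.26   0.009349      1.058    0.08727
  C         0.001562   0.004686   0.001562  -0.004686
  E            4.261    0.01403      1.059    0.08258
  solve Keq expr → x = -0.001562; check Q = 45.14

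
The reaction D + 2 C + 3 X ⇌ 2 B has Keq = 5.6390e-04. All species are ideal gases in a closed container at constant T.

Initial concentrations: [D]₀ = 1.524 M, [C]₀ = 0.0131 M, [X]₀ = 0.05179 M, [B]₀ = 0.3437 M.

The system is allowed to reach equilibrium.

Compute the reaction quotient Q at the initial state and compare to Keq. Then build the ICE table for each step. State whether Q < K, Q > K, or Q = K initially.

Q₀ = 3.2516e+06 vs Keq = 5.6390e-04 ⇒ Q>K, reverse
Step 1:
                  D         C         X         B
  I           1.524    0.0131   0.05179    0.3437
  C          0.1696    0.3391    0.5087   -0.3391
  E           1.694    0.3522    0.5605  0.004568
  solve Keq expr → x = -0.1696; check Q = 5.6390e-04

Q₀ = 3.2516e+06; Q > K (proceeds reverse)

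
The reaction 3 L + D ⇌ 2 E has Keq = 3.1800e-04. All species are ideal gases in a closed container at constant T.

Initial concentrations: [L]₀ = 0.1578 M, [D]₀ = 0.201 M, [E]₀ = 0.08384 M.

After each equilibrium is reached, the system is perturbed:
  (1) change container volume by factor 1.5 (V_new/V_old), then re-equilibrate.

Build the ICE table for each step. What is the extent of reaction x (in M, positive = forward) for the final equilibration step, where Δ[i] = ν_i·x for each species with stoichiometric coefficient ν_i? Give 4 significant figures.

Q₀ = 8.9 vs Keq = 3.1800e-04 ⇒ Q>K, reverse
Step 1:
                   L          D          E
  init        0.1578      0.201    0.08384
  Δ           0.1238    0.04126   -0.08253
  eq          0.2816     0.2423   0.001312
  solve Keq expr → x = -0.04126; check Q = 3.1800e-04
Then change container volume by factor 1.5 (V_new/V_old).
Step 2:
                   L          D          E
  init        0.1877     0.1615 8.7438e-04
  Δ       4.3376e-04 1.4459e-04 -2.8918e-04
  eq          0.1882     0.1617 5.8520e-04
  solve Keq expr → x = -1.4459e-04; check Q = 3.1800e-04

x = -1.4459e-04 M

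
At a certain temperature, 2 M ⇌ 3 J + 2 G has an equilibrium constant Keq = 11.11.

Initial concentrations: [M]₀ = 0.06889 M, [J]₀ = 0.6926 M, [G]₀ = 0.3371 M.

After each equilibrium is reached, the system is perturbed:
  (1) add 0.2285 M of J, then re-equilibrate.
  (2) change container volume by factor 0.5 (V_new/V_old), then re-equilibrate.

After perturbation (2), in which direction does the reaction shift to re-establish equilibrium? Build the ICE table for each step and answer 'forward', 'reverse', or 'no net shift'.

Direction: reverse

Q₀ = 7.955 vs Keq = 11.11 ⇒ Q<K, forward
Step 1:
                    M           J           G
  I           0.06889      0.6926      0.3371
  C         -0.007748     0.01162    0.007748
  E           0.06114      0.7042      0.3448
  solve Keq expr → x = 0.003874; check Q = 11.11
Then add 0.2285 M of J.
Step 2:
                    M           J           G
  I           0.06114      0.9327      0.3448
  C           0.02167    -0.03251    -0.02167
  E           0.08281      0.9002      0.3232
  solve Keq expr → x = -0.01084; check Q = 11.11
Then change container volume by factor 0.5 (V_new/V_old).
Step 3:
                    M           J           G
  I            0.1656         1.8      0.6464
  C            0.1395     -0.2093     -0.1395
  E            0.3052       1.591      0.5068
  solve Keq expr → x = -0.06977; check Q = 11.11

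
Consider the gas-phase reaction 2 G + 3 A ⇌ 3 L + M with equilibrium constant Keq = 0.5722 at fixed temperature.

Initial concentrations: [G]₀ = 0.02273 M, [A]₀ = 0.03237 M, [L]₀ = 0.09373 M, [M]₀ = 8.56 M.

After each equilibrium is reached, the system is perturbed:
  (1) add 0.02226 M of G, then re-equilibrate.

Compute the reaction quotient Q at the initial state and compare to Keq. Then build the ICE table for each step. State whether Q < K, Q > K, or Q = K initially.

Q₀ = 4.0224e+05 vs Keq = 0.5722 ⇒ Q>K, reverse
Step 1:
                  G         A         L         M
  I         0.02273   0.03237   0.09373      8.56
  C         0.05662   0.08493  -0.08493  -0.02831
  E         0.07935    0.1173    0.0088     8.532
  solve Keq expr → x = -0.02831; check Q = 0.5722
Then add 0.02226 M of G.
Step 2:
                  G         A         L         M
  I          0.1016    0.1173    0.0088     8.532
  C       -9.2758e-04 -0.001391  0.001391 4.6379e-04
  E          0.1007    0.1159   0.01019     8.532
  solve Keq expr → x = 4.6379e-04; check Q = 0.5722

Q₀ = 4.0224e+05; Q > K (proceeds reverse)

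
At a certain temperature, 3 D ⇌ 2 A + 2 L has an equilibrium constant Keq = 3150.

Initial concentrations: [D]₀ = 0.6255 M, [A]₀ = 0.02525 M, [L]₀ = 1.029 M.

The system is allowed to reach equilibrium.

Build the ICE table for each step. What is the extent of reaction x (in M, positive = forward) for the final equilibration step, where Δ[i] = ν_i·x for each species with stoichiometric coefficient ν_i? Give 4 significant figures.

x = 0.1927 M

Q₀ = 0.002758 vs Keq = 3150 ⇒ Q<K, forward
Step 1:
                  D         A         L
  init       0.6255   0.02525     1.029
  Δ          -0.578    0.3853    0.3853
  eq        0.04748    0.4106     1.414
  solve Keq expr → x = 0.1927; check Q = 3150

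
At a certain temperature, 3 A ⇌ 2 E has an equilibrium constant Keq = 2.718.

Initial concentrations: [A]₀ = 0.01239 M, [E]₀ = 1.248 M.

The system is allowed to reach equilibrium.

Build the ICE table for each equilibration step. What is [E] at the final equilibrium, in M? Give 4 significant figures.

Q₀ = 8.1887e+05 vs Keq = 2.718 ⇒ Q>K, reverse
Step 1:
                    A           E
  I           0.01239       1.248
  C            0.6221     -0.4147
  E            0.6345      0.8333
  solve Keq expr → x = -0.2074; check Q = 2.718

[E]_eq = 0.8333 M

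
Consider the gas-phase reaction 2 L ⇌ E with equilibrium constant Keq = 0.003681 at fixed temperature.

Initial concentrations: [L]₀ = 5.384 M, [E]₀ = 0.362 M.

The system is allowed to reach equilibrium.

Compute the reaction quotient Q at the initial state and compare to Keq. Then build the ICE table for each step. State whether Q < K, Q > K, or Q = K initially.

Q₀ = 0.01249 vs Keq = 0.003681 ⇒ Q>K, reverse
Step 1:
                  L         E
  Initial     5.384     0.362
  Change     0.4716   -0.2358
  Equil       5.856    0.1262
  solve Keq expr → x = -0.2358; check Q = 0.003681

Q₀ = 0.01249; Q > K (proceeds reverse)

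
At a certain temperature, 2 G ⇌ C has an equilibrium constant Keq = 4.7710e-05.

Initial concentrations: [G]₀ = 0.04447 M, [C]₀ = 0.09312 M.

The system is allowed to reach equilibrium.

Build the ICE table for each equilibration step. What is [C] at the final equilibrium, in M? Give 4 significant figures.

Q₀ = 47.09 vs Keq = 4.7710e-05 ⇒ Q>K, reverse
Step 1:
                    G           C
  Initial     0.04447     0.09312
  Change       0.1862    -0.09312
  Equil        0.2307  2.5394e-06
  solve Keq expr → x = -0.09312; check Q = 4.7710e-05

[C]_eq = 2.5394e-06 M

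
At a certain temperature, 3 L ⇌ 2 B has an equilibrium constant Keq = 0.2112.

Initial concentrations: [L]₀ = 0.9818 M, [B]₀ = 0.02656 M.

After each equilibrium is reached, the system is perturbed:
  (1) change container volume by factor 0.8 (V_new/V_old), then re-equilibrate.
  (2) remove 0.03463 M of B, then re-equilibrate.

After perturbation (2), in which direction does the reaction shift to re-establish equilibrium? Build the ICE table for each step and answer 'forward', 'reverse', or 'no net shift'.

Q₀ = 7.4540e-04 vs Keq = 0.2112 ⇒ Q<K, forward
Step 1:
                   L          B
  I           0.9818    0.02656
  C          -0.3261     0.2174
  E           0.6557      0.244
  solve Keq expr → x = 0.1087; check Q = 0.2112
Then change container volume by factor 0.8 (V_new/V_old).
Step 2:
                   L          B
  I           0.8196      0.305
  C         -0.02801    0.01867
  E           0.7916     0.3237
  solve Keq expr → x = 0.009335; check Q = 0.2112
Then remove 0.03463 M of B.
Step 3:
                   L          B
  I           0.7916      0.289
  C         -0.02717    0.01811
  E           0.7644     0.3071
  solve Keq expr → x = 0.009056; check Q = 0.2112

Direction: forward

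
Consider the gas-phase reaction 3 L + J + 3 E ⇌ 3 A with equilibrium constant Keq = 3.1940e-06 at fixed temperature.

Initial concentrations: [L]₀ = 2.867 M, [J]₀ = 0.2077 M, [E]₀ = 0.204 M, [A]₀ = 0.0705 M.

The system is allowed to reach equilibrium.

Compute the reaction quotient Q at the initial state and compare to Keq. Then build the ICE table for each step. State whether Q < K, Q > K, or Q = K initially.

Q₀ = 0.008433; Q > K (proceeds reverse)

Q₀ = 0.008433 vs Keq = 3.1940e-06 ⇒ Q>K, reverse
Step 1:
                  L         J         E         A
  I           2.867    0.2077     0.204    0.0705
  C         0.06344   0.02115   0.06344  -0.06344
  E            2.93    0.2288    0.2674   0.00706
  solve Keq expr → x = -0.02115; check Q = 3.1940e-06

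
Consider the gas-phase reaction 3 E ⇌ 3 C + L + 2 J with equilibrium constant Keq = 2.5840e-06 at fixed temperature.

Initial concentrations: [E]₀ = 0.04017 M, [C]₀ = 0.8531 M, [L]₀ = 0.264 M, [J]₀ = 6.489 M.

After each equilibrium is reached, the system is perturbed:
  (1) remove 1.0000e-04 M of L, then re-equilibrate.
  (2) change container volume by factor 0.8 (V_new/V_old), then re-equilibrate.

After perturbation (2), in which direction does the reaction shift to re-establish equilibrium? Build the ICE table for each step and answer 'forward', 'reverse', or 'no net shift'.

Q₀ = 1.0648e+05 vs Keq = 2.5840e-06 ⇒ Q>K, reverse
Step 1:
                   E          C          L          J
  init       0.04017     0.8531      0.264      6.489
  Δ           0.7915    -0.7915    -0.2638    -0.5276
  eq          0.8316    0.06164 1.7861e-04      5.961
  solve Keq expr → x = -0.2638; check Q = 2.5840e-06
Then remove 1.0000e-04 M of L.
Step 2:
                   E          C          L          J
  init        0.8316    0.06164 7.8607e-05      5.961
  Δ       -2.9187e-04 2.9187e-04 9.7290e-05 1.9458e-04
  eq          0.8313    0.06193 1.7590e-04      5.962
  solve Keq expr → x = 9.7290e-05; check Q = 2.5840e-06
Then change container volume by factor 0.8 (V_new/V_old).
Step 3:
                   E          C          L          J
  init         1.039    0.07741 2.1987e-04      7.452
  Δ       3.1737e-04 -3.1737e-04 -1.0579e-04 -2.1158e-04
  eq           1.039    0.07709 1.1408e-04      7.452
  solve Keq expr → x = -1.0579e-04; check Q = 2.5840e-06

Direction: reverse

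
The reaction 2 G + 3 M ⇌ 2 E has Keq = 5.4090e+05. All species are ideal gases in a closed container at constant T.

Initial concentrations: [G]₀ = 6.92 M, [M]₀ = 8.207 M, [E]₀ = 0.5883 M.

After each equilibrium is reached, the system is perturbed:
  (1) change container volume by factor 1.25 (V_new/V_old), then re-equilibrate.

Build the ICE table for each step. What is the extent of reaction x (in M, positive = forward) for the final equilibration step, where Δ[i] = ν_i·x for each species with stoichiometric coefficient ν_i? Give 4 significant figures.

Q₀ = 1.3075e-05 vs Keq = 5.4090e+05 ⇒ Q<K, forward
Step 1:
                   G          M          E
  init          6.92      8.207     0.5883
  Δ            -5.45     -8.176       5.45
  eq            1.47    0.03149      6.039
  solve Keq expr → x = 2.725; check Q = 5.4090e+05
Then change container volume by factor 1.25 (V_new/V_old).
Step 2:
                   G          M          E
  init         1.176    0.02519      4.831
  Δ         0.004137   0.006206  -0.004137
  eq            1.18    0.03139      4.827
  solve Keq expr → x = -0.002069; check Q = 5.4090e+05

x = -0.002069 M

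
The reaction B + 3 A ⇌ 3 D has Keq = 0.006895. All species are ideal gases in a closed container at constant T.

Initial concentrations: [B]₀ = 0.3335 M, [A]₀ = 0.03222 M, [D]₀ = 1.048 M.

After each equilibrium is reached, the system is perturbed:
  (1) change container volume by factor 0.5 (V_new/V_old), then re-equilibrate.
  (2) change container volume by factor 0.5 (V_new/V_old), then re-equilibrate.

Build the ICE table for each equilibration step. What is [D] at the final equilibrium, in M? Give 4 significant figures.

[D]_eq = 0.8811 M

Q₀ = 1.0318e+05 vs Keq = 0.006895 ⇒ Q>K, reverse
Step 1:
                   B          A          D
  init        0.3335    0.03222      1.048
  Δ           0.2988     0.8963    -0.8963
  eq          0.6323     0.9285     0.1517
  solve Keq expr → x = -0.2988; check Q = 0.006895
Then change container volume by factor 0.5 (V_new/V_old).
Step 2:
                   B          A          D
  init         1.265      1.857     0.3034
  Δ         -0.02122   -0.06367    0.06367
  eq           1.243      1.793      0.367
  solve Keq expr → x = 0.02122; check Q = 0.006895
Then change container volume by factor 0.5 (V_new/V_old).
Step 3:
                   B          A          D
  init         2.487      3.587     0.7341
  Δ         -0.04901     -0.147      0.147
  eq           2.438       3.44     0.8811
  solve Keq expr → x = 0.04901; check Q = 0.006895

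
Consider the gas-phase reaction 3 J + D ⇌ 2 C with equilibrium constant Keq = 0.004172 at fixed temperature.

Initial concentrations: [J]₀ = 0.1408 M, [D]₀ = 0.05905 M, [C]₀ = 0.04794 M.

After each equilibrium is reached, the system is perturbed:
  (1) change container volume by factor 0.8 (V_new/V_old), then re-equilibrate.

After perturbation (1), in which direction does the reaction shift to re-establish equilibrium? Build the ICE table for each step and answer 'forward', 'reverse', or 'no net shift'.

Direction: forward

Q₀ = 13.94 vs Keq = 0.004172 ⇒ Q>K, reverse
Step 1:
                    J           D           C
  Initial      0.1408     0.05905     0.04794
  Change      0.06924     0.02308    -0.04616
  Equil          0.21     0.08213    0.001782
  solve Keq expr → x = -0.02308; check Q = 0.004172
Then change container volume by factor 0.8 (V_new/V_old).
Step 2:
                    J           D           C
  Initial      0.2625      0.1027    0.002227
  Change  -8.1044e-04 -2.7015e-04  5.4029e-04
  Equil        0.2617      0.1024    0.002768
  solve Keq expr → x = 2.7015e-04; check Q = 0.004172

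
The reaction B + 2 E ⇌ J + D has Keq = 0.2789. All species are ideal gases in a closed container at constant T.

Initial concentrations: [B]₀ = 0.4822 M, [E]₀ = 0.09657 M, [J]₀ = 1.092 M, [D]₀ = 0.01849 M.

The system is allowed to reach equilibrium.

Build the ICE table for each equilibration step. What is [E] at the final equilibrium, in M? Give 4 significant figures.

Q₀ = 4.49 vs Keq = 0.2789 ⇒ Q>K, reverse
Step 1:
                   B          E          J          D
  init        0.4822    0.09657      1.092    0.01849
  Δ          0.01633    0.03266   -0.01633   -0.01633
  eq          0.4985     0.1292      1.076   0.002159
  solve Keq expr → x = -0.01633; check Q = 0.2789

[E]_eq = 0.1292 M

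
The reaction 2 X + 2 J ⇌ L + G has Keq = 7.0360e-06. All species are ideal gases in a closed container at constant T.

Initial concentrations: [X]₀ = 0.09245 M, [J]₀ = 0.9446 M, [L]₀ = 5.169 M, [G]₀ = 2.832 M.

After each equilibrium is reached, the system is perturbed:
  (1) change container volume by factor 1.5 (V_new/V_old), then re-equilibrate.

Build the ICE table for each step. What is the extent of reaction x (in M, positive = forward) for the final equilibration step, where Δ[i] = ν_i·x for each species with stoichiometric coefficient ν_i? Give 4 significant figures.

Q₀ = 1920 vs Keq = 7.0360e-06 ⇒ Q>K, reverse
Step 1:
                  X         J         L         G
  init      0.09245    0.9446     5.169     2.832
  Δ           5.655     5.655    -2.828    -2.828
  eq          5.748       6.6     2.341  0.004325
  solve Keq expr → x = -2.828; check Q = 7.0360e-06
Then change container volume by factor 1.5 (V_new/V_old).
Step 2:
                  X         J         L         G
  init        3.832       4.4     1.561  0.002883
  Δ        0.003193  0.003193 -0.001596 -0.001596
  eq          3.835     4.403     1.559  0.001287
  solve Keq expr → x = -0.001596; check Q = 7.0360e-06

x = -0.001596 M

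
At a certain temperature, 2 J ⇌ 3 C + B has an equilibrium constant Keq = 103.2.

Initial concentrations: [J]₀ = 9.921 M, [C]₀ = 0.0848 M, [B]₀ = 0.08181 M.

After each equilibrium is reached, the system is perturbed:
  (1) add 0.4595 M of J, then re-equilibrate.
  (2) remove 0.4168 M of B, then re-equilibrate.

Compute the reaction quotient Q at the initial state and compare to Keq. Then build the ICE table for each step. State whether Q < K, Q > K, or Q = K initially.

Q₀ = 5.0685e-07 vs Keq = 103.2 ⇒ Q<K, forward
Step 1:
                  J         C         B
  init        9.921    0.0848   0.08181
  Δ          -5.678     8.516     2.839
  eq          4.243     8.601     2.921
  solve Keq expr → x = 2.839; check Q = 103.2
Then add 0.4595 M of J.
Step 2:
                  J         C         B
  init        4.703     8.601     2.921
  Δ          -0.184     0.276   0.09202
  eq          4.519     8.877     3.013
  solve Keq expr → x = 0.09202; check Q = 103.2
Then remove 0.4168 M of B.
Step 3:
                  J         C         B
  init        4.519     8.877     2.596
  Δ         -0.1305    0.1958   0.06527
  eq          4.388     9.073     2.661
  solve Keq expr → x = 0.06527; check Q = 103.2

Q₀ = 5.0685e-07; Q < K (proceeds forward)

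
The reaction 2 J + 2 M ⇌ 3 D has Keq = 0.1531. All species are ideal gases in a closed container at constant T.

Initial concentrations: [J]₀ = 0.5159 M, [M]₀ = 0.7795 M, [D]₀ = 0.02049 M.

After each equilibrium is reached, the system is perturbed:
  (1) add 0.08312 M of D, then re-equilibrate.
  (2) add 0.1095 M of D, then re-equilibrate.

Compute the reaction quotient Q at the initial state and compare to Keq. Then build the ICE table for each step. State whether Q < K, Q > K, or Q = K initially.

Q₀ = 5.3194e-05; Q < K (proceeds forward)

Q₀ = 5.3194e-05 vs Keq = 0.1531 ⇒ Q<K, forward
Step 1:
                    J           M           D
  I            0.5159      0.7795     0.02049
  C           -0.1286     -0.1286       0.193
  E            0.3873      0.6509      0.2135
  solve Keq expr → x = 0.06432; check Q = 0.1531
Then add 0.08312 M of D.
Step 2:
                    J           M           D
  I            0.3873      0.6509      0.2966
  C           0.03972     0.03972    -0.05958
  E             0.427      0.6906       0.237
  solve Keq expr → x = -0.01986; check Q = 0.1531
Then add 0.1095 M of D.
Step 3:
                    J           M           D
  I             0.427      0.6906      0.3465
  C           0.05197     0.05197    -0.07796
  E            0.4789      0.7425      0.2685
  solve Keq expr → x = -0.02599; check Q = 0.1531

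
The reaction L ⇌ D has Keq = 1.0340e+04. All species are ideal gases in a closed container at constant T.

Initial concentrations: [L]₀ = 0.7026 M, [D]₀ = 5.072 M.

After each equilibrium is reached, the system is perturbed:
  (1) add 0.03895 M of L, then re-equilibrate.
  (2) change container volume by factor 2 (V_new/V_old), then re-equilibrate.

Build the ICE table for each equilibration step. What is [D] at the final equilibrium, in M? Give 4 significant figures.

[D]_eq = 2.906 M

Q₀ = 7.219 vs Keq = 1.0340e+04 ⇒ Q<K, forward
Step 1:
                    L           D
  init         0.7026       5.072
  Δ            -0.702       0.702
  eq       5.5842e-04       5.774
  solve Keq expr → x = 0.702; check Q = 1.0340e+04
Then add 0.03895 M of L.
Step 2:
                    L           D
  init        0.03951       5.774
  Δ          -0.03895     0.03895
  eq       5.6218e-04       5.813
  solve Keq expr → x = 0.03895; check Q = 1.0340e+04
Then change container volume by factor 2 (V_new/V_old).
Step 3:
                    L           D
  init     2.8109e-04       2.906
  Δ                 0           0
  eq       2.8109e-04       2.906
  solve Keq expr → x = 0; check Q = 1.0340e+04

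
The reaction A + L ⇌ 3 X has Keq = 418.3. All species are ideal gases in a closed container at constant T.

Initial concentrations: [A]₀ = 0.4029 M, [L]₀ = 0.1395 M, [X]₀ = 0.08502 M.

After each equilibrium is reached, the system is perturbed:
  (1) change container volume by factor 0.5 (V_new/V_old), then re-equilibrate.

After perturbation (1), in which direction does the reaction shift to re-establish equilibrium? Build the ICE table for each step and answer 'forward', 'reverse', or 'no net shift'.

Q₀ = 0.01093 vs Keq = 418.3 ⇒ Q<K, forward
Step 1:
                  A         L         X
  init       0.4029    0.1395   0.08502
  Δ         -0.1384   -0.1384    0.4151
  eq         0.2645  0.001131    0.5001
  solve Keq expr → x = 0.1384; check Q = 418.3
Then change container volume by factor 0.5 (V_new/V_old).
Step 2:
                  A         L         X
  init       0.5291  0.002261         1
  Δ        0.002156  0.002156 -0.006468
  eq         0.5312  0.004417    0.9938
  solve Keq expr → x = -0.002156; check Q = 418.3

Direction: reverse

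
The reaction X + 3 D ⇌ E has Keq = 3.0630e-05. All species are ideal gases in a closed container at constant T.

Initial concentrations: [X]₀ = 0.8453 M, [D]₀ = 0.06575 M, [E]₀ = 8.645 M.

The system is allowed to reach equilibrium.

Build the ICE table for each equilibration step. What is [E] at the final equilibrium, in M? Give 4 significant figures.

[E]_eq = 1.921 M

Q₀ = 3.5980e+04 vs Keq = 3.0630e-05 ⇒ Q>K, reverse
Step 1:
                  X         D         E
  init       0.8453   0.06575     8.645
  Δ           6.724     20.17    -6.724
  eq          7.569     20.24     1.921
  solve Keq expr → x = -6.724; check Q = 3.0630e-05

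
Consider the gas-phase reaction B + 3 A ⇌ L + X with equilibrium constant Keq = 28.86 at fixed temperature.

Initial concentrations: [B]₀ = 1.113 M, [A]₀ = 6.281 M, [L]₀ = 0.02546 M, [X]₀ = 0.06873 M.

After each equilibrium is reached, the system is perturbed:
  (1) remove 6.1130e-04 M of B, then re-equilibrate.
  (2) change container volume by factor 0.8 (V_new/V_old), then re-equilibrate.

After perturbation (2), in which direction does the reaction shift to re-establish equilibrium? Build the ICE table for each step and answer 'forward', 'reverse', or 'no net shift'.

Q₀ = 6.3449e-06 vs Keq = 28.86 ⇒ Q<K, forward
Step 1:
                   B          A          L          X
  I            1.113      6.281    0.02546    0.06873
  C           -1.111     -3.334      1.111      1.111
  E         0.001815      2.947      1.137       1.18
  solve Keq expr → x = 1.111; check Q = 28.86
Then remove 6.1130e-04 M of B.
Step 2:
                   B          A          L          X
  I         0.001204      2.947      1.137       1.18
  C       6.0605e-04   0.001818 -6.0605e-04 -6.0605e-04
  E          0.00181      2.949      1.136      1.179
  solve Keq expr → x = -6.0605e-04; check Q = 28.86
Then change container volume by factor 0.8 (V_new/V_old).
Step 3:
                   B          A          L          X
  I         0.002262      3.687       1.42      1.474
  C       -8.0983e-04  -0.002429 8.0983e-04 8.0983e-04
  E         0.001452      3.684      1.421      1.475
  solve Keq expr → x = 8.0983e-04; check Q = 28.86

Direction: forward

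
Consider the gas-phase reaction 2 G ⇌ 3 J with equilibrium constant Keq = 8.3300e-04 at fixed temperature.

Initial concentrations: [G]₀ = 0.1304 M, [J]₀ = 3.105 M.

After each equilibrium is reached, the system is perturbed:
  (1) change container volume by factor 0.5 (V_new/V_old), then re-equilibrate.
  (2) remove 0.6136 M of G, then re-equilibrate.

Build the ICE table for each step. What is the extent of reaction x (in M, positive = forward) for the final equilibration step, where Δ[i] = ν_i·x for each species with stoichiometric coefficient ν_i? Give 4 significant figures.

Q₀ = 1760 vs Keq = 8.3300e-04 ⇒ Q>K, reverse
Step 1:
                   G          J
  init        0.1304      3.105
  Δ            1.967     -2.951
  eq           2.098     0.1542
  solve Keq expr → x = -0.9836; check Q = 8.3300e-04
Then change container volume by factor 0.5 (V_new/V_old).
Step 2:
                   G          J
  init         4.195     0.3084
  Δ          0.04134   -0.06201
  eq           4.237     0.2464
  solve Keq expr → x = -0.02067; check Q = 8.3300e-04
Then remove 0.6136 M of G.
Step 3:
                   G          J
  init         3.623     0.2464
  Δ          0.01584   -0.02376
  eq           3.639     0.2226
  solve Keq expr → x = -0.007918; check Q = 8.3300e-04

x = -0.007918 M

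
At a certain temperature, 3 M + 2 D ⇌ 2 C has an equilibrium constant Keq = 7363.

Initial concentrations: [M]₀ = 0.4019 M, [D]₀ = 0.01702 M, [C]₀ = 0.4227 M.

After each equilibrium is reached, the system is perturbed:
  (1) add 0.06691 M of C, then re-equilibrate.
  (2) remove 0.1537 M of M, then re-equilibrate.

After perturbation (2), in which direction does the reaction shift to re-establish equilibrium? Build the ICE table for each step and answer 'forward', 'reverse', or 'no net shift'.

Direction: reverse

Q₀ = 9501 vs Keq = 7363 ⇒ Q>K, reverse
Step 1:
                  M         D         C
  I          0.4019   0.01702    0.4227
  C        0.003012  0.002008 -0.002008
  E          0.4049   0.01903    0.4207
  solve Keq expr → x = -0.001004; check Q = 7363
Then add 0.06691 M of C.
Step 2:
                  M         D         C
  I          0.4049   0.01903    0.4876
  C        0.003894  0.002596 -0.002596
  E          0.4088   0.02162     0.485
  solve Keq expr → x = -0.001298; check Q = 7363
Then remove 0.1537 M of M.
Step 3:
                  M         D         C
  I          0.2551   0.02162     0.485
  C         0.02339    0.0156   -0.0156
  E          0.2785   0.03722    0.4694
  solve Keq expr → x = -0.007798; check Q = 7363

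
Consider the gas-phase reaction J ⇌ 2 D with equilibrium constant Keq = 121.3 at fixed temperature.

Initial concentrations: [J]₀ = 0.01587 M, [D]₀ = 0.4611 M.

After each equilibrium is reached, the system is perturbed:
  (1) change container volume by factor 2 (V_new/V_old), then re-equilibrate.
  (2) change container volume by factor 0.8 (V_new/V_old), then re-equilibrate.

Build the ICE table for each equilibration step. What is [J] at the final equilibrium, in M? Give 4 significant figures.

Q₀ = 13.4 vs Keq = 121.3 ⇒ Q<K, forward
Step 1:
                    J           D
  Initial     0.01587      0.4611
  Change      -0.0139      0.0278
  Equil      0.001971      0.4889
  solve Keq expr → x = 0.0139; check Q = 121.3
Then change container volume by factor 2 (V_new/V_old).
Step 2:
                    J           D
  Initial  9.8525e-04      0.2444
  Change  -4.8868e-04  9.7736e-04
  Equil    4.9657e-04      0.2454
  solve Keq expr → x = 4.8868e-04; check Q = 121.3
Then change container volume by factor 0.8 (V_new/V_old).
Step 3:
                    J           D
  Initial  6.2072e-04      0.3068
  Change   1.5363e-04 -3.0725e-04
  Equil    7.7434e-04      0.3065
  solve Keq expr → x = -1.5363e-04; check Q = 121.3

[J]_eq = 7.7434e-04 M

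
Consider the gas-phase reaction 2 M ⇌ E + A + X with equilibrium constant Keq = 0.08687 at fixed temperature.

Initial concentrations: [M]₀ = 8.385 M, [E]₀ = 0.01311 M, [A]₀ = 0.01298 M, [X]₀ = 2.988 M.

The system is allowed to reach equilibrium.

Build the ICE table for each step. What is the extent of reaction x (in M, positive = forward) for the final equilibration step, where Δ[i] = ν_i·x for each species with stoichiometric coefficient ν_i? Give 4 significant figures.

x = 0.9501 M

Q₀ = 7.2319e-06 vs Keq = 0.08687 ⇒ Q<K, forward
Step 1:
                  M         E         A         X
  Initial     8.385   0.01311   0.01298     2.988
  Change       -1.9    0.9501    0.9501    0.9501
  Equil       6.485    0.9632    0.9631     3.938
  solve Keq expr → x = 0.9501; check Q = 0.08687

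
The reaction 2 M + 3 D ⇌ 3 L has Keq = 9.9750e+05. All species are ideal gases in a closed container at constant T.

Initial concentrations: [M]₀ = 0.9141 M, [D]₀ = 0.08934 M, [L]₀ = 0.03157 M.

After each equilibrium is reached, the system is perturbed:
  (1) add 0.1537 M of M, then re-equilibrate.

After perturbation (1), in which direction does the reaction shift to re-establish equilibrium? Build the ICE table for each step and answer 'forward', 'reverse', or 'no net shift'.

Q₀ = 0.05281 vs Keq = 9.9750e+05 ⇒ Q<K, forward
Step 1:
                    M           D           L
  Initial      0.9141     0.08934     0.03157
  Change     -0.05867    -0.08801     0.08801
  Equil        0.8554    0.001328      0.1196
  solve Keq expr → x = 0.02934; check Q = 9.9750e+05
Then add 0.1537 M of M.
Step 2:
                    M           D           L
  Initial       1.009    0.001328      0.1196
  Change  -9.1400e-05 -1.3710e-04  1.3710e-04
  Equil         1.009    0.001191      0.1197
  solve Keq expr → x = 4.5700e-05; check Q = 9.9750e+05

Direction: forward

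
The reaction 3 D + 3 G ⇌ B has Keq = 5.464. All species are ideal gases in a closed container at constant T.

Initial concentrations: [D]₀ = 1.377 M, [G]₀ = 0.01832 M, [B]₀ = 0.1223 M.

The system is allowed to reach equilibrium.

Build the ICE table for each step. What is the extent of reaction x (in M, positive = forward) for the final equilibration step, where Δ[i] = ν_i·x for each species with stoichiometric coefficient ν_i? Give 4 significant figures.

Q₀ = 7618 vs Keq = 5.464 ⇒ Q>K, reverse
Step 1:
                   D          G          B
  I            1.377    0.01832     0.1223
  C             0.14       0.14   -0.04666
  E            1.517     0.1583    0.07564
  solve Keq expr → x = -0.04666; check Q = 5.464

x = -0.04666 M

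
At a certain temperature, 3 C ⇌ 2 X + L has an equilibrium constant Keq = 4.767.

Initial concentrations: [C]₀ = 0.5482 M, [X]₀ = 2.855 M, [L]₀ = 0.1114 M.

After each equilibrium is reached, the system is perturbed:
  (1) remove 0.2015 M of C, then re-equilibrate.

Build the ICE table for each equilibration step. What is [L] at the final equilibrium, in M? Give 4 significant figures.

Q₀ = 5.512 vs Keq = 4.767 ⇒ Q>K, reverse
Step 1:
                   C          X          L
  I           0.5482      2.855     0.1114
  C          0.01626   -0.01084  -0.005419
  E           0.5645      2.844      0.106
  solve Keq expr → x = -0.005419; check Q = 4.767
Then remove 0.2015 M of C.
Step 2:
                   C          X          L
  I            0.363      2.844      0.106
  C           0.1146   -0.07641    -0.0382
  E           0.4776      2.768    0.06778
  solve Keq expr → x = -0.0382; check Q = 4.767

[L]_eq = 0.06778 M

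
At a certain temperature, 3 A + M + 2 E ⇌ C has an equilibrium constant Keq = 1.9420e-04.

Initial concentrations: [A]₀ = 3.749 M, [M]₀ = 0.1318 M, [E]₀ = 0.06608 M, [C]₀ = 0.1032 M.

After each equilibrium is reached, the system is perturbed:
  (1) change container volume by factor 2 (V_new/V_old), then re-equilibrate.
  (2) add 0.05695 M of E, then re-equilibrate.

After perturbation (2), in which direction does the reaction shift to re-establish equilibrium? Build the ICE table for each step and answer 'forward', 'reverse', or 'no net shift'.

Q₀ = 3.403 vs Keq = 1.9420e-04 ⇒ Q>K, reverse
Step 1:
                  A         M         E         C
  I           3.749    0.1318   0.06608    0.1032
  C          0.3089     0.103    0.2059    -0.103
  E           4.058    0.2348     0.272 2.2545e-04
  solve Keq expr → x = -0.103; check Q = 1.9420e-04
Then change container volume by factor 2 (V_new/V_old).
Step 2:
                  A         M         E         C
  I           2.029    0.1174     0.136 1.1272e-04
  C       3.2755e-04 1.0918e-04 2.1837e-04 -1.0918e-04
  E           2.029    0.1175    0.1362 3.5389e-06
  solve Keq expr → x = -1.0918e-04; check Q = 1.9420e-04
Then add 0.05695 M of E.
Step 3:
                  A         M         E         C
  I           2.029    0.1175    0.1932 3.5389e-06
  C       -1.0729e-05 -3.5764e-06 -7.1527e-06 3.5764e-06
  E           2.029    0.1175    0.1932 7.1153e-06
  solve Keq expr → x = 3.5764e-06; check Q = 1.9420e-04

Direction: forward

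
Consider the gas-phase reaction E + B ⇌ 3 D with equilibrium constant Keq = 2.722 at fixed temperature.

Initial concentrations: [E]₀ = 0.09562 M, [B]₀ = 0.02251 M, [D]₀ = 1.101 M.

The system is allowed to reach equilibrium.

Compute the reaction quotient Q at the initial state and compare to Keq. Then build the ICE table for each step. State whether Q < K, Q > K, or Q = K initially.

Q₀ = 620.1; Q > K (proceeds reverse)

Q₀ = 620.1 vs Keq = 2.722 ⇒ Q>K, reverse
Step 1:
                   E          B          D
  Initial    0.09562    0.02251      1.101
  Change      0.1861     0.1861    -0.5582
  Equil       0.2817     0.2086     0.5428
  solve Keq expr → x = -0.1861; check Q = 2.722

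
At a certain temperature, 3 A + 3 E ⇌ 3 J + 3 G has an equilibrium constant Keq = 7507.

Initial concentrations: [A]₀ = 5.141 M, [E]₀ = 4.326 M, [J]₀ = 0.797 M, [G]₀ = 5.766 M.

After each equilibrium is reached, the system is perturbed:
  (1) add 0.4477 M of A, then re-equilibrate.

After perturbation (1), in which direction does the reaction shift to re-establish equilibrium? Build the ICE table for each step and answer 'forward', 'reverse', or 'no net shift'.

Direction: forward

Q₀ = 0.008823 vs Keq = 7507 ⇒ Q<K, forward
Step 1:
                    A           E           J           G
  Initial       5.141       4.326       0.797       5.766
  Change       -3.298      -3.298       3.298       3.298
  Equil         1.843       1.028       4.095       9.064
  solve Keq expr → x = 1.099; check Q = 7507
Then add 0.4477 M of A.
Step 2:
                    A           E           J           G
  Initial       2.291       1.028       4.095       9.064
  Change      -0.1187     -0.1187      0.1187      0.1187
  Equil         2.172      0.9096       4.213       9.182
  solve Keq expr → x = 0.03956; check Q = 7507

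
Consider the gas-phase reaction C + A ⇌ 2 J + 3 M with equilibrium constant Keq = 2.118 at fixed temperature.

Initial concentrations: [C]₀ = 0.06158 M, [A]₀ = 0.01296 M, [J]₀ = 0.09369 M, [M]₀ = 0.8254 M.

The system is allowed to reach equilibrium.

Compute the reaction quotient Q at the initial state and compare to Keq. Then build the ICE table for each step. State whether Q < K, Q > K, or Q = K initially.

Q₀ = 6.185; Q > K (proceeds reverse)

Q₀ = 6.185 vs Keq = 2.118 ⇒ Q>K, reverse
Step 1:
                    C           A           J           M
  I           0.06158     0.01296     0.09369      0.8254
  C          0.008046    0.008046    -0.01609    -0.02414
  E           0.06963     0.02101      0.0776      0.8013
  solve Keq expr → x = -0.008046; check Q = 2.118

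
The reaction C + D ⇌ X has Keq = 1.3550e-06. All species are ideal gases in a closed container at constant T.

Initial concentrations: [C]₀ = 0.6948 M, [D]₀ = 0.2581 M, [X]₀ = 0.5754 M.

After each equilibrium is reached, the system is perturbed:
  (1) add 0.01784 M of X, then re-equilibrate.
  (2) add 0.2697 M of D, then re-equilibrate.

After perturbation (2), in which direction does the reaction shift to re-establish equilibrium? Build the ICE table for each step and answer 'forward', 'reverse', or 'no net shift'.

Q₀ = 3.209 vs Keq = 1.3550e-06 ⇒ Q>K, reverse
Step 1:
                  C         D         X
  Initial    0.6948    0.2581    0.5754
  Change     0.5754    0.5754   -0.5754
  Equil        1.27    0.8335 1.4346e-06
  solve Keq expr → x = -0.5754; check Q = 1.3550e-06
Then add 0.01784 M of X.
Step 2:
                  C         D         X
  Initial      1.27    0.8335   0.01784
  Change    0.01784   0.01784  -0.01784
  Equil       1.288    0.8513 1.4858e-06
  solve Keq expr → x = -0.01784; check Q = 1.3550e-06
Then add 0.2697 M of D.
Step 3:
                  C         D         X
  Initial     1.288     1.121 1.4858e-06
  Change  -4.7070e-07 -4.7070e-07 4.7070e-07
  Equil       1.288     1.121 1.9565e-06
  solve Keq expr → x = 4.7070e-07; check Q = 1.3550e-06

Direction: forward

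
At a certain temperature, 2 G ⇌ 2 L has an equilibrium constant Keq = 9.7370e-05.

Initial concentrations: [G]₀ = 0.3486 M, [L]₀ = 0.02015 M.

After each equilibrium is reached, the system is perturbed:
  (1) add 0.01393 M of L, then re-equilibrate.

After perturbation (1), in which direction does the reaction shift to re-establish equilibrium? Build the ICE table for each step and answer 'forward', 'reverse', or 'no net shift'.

Direction: reverse

Q₀ = 0.003341 vs Keq = 9.7370e-05 ⇒ Q>K, reverse
Step 1:
                    G           L
  Initial      0.3486     0.02015
  Change      0.01655    -0.01655
  Equil        0.3651    0.003603
  solve Keq expr → x = -0.008273; check Q = 9.7370e-05
Then add 0.01393 M of L.
Step 2:
                    G           L
  Initial      0.3651     0.01753
  Change      0.01379    -0.01379
  Equil        0.3789    0.003739
  solve Keq expr → x = -0.006897; check Q = 9.7370e-05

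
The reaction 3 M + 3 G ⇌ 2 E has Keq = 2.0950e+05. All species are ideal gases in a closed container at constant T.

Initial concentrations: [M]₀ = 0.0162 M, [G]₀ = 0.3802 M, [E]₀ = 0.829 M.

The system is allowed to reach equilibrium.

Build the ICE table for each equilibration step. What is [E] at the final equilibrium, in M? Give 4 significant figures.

Q₀ = 2.9412e+06 vs Keq = 2.0950e+05 ⇒ Q>K, reverse
Step 1:
                   M          G          E
  Initial     0.0162     0.3802      0.829
  Change     0.02048    0.02048   -0.01365
  Equil      0.03668     0.4007     0.8153
  solve Keq expr → x = -0.006825; check Q = 2.0950e+05

[E]_eq = 0.8153 M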